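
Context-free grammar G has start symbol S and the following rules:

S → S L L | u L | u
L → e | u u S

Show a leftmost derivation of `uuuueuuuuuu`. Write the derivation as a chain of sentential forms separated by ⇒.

S ⇒ uL ⇒ uuuS ⇒ uuuSLL ⇒ uuuuLLL ⇒ uuuueLL ⇒ uuuueuuSL ⇒ uuuueuuuL ⇒ uuuueuuuuuS ⇒ uuuueuuuuuu

S ⇒ uL   [S → u L]
uL ⇒ uuuS   [L → u u S]
uuuS ⇒ uuuSLL   [S → S L L]
uuuSLL ⇒ uuuuLLL   [S → u L]
uuuuLLL ⇒ uuuueLL   [L → e]
uuuueLL ⇒ uuuueuuSL   [L → u u S]
uuuueuuSL ⇒ uuuueuuuL   [S → u]
uuuueuuuL ⇒ uuuueuuuuuS   [L → u u S]
uuuueuuuuuS ⇒ uuuueuuuuuu   [S → u]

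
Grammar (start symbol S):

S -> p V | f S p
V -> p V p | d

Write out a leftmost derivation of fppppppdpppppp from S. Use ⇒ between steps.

S ⇒ fSp ⇒ fpVp ⇒ fppVpp ⇒ fpppVppp ⇒ fppppVpppp ⇒ fpppppVppppp ⇒ fppppppVpppppp ⇒ fppppppdpppppp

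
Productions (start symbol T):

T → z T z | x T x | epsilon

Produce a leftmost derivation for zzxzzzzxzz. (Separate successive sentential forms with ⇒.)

T ⇒ zTz ⇒ zzTzz ⇒ zzxTxzz ⇒ zzxzTzxzz ⇒ zzxzzTzzxzz ⇒ zzxzzzzxzz

T ⇒ zTz   [T → z T z]
zTz ⇒ zzTzz   [T → z T z]
zzTzz ⇒ zzxTxzz   [T → x T x]
zzxTxzz ⇒ zzxzTzxzz   [T → z T z]
zzxzTzxzz ⇒ zzxzzTzzxzz   [T → z T z]
zzxzzTzzxzz ⇒ zzxzzzzxzz   [T → epsilon]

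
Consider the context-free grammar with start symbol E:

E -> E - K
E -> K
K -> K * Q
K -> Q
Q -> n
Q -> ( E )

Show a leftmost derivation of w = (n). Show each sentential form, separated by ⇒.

E ⇒ K   [E -> K]
K ⇒ Q   [K -> Q]
Q ⇒ (E)   [Q -> ( E )]
(E) ⇒ (K)   [E -> K]
(K) ⇒ (Q)   [K -> Q]
(Q) ⇒ (n)   [Q -> n]

E ⇒ K ⇒ Q ⇒ (E) ⇒ (K) ⇒ (Q) ⇒ (n)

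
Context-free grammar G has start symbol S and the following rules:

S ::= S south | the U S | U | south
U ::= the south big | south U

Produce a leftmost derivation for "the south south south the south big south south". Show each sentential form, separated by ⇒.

S ⇒ the U S   [S ::= the U S]
the U S ⇒ the south U S   [U ::= south U]
the south U S ⇒ the south south U S   [U ::= south U]
the south south U S ⇒ the south south south U S   [U ::= south U]
the south south south U S ⇒ the south south south the south big S   [U ::= the south big]
the south south south the south big S ⇒ the south south south the south big S south   [S ::= S south]
the south south south the south big S south ⇒ the south south south the south big south south   [S ::= south]

S ⇒ the U S ⇒ the south U S ⇒ the south south U S ⇒ the south south south U S ⇒ the south south south the south big S ⇒ the south south south the south big S south ⇒ the south south south the south big south south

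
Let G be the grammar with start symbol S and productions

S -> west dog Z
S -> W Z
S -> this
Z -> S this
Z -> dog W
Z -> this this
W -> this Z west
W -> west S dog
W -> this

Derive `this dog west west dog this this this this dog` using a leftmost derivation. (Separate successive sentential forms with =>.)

S => W Z => this Z => this dog W => this dog west S dog => this dog west west dog Z dog => this dog west west dog S this dog => this dog west west dog W Z this dog => this dog west west dog this Z this dog => this dog west west dog this this this this dog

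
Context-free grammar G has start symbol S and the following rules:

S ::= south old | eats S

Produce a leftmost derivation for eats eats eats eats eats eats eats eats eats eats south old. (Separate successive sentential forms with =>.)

S => eats S   [S ::= eats S]
eats S => eats eats S   [S ::= eats S]
eats eats S => eats eats eats S   [S ::= eats S]
eats eats eats S => eats eats eats eats S   [S ::= eats S]
eats eats eats eats S => eats eats eats eats eats S   [S ::= eats S]
eats eats eats eats eats S => eats eats eats eats eats eats S   [S ::= eats S]
eats eats eats eats eats eats S => eats eats eats eats eats eats eats S   [S ::= eats S]
eats eats eats eats eats eats eats S => eats eats eats eats eats eats eats eats S   [S ::= eats S]
eats eats eats eats eats eats eats eats S => eats eats eats eats eats eats eats eats eats S   [S ::= eats S]
eats eats eats eats eats eats eats eats eats S => eats eats eats eats eats eats eats eats eats eats S   [S ::= eats S]
eats eats eats eats eats eats eats eats eats eats S => eats eats eats eats eats eats eats eats eats eats south old   [S ::= south old]

S => eats S => eats eats S => eats eats eats S => eats eats eats eats S => eats eats eats eats eats S => eats eats eats eats eats eats S => eats eats eats eats eats eats eats S => eats eats eats eats eats eats eats eats S => eats eats eats eats eats eats eats eats eats S => eats eats eats eats eats eats eats eats eats eats S => eats eats eats eats eats eats eats eats eats eats south old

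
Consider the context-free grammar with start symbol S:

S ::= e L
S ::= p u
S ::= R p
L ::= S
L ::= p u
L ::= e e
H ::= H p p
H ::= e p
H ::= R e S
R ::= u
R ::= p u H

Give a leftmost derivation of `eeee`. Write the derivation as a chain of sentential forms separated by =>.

S => eL   [S ::= e L]
eL => eS   [L ::= S]
eS => eeL   [S ::= e L]
eeL => eeee   [L ::= e e]

S => eL => eS => eeL => eeee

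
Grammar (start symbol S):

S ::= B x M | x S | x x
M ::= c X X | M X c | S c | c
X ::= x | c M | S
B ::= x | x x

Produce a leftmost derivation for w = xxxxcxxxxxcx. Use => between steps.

S => xS => xBxM => xxxxM => xxxxcXX => xxxxcSX => xxxxcBxMX => xxxxcxxxMX => xxxxcxxxScX => xxxxcxxxxxcX => xxxxcxxxxxcx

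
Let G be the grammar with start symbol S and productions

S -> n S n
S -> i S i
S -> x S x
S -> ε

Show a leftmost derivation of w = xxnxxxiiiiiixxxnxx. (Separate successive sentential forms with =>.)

S => xSx   [S -> x S x]
xSx => xxSxx   [S -> x S x]
xxSxx => xxnSnxx   [S -> n S n]
xxnSnxx => xxnxSxnxx   [S -> x S x]
xxnxSxnxx => xxnxxSxxnxx   [S -> x S x]
xxnxxSxxnxx => xxnxxxSxxxnxx   [S -> x S x]
xxnxxxSxxxnxx => xxnxxxiSixxxnxx   [S -> i S i]
xxnxxxiSixxxnxx => xxnxxxiiSiixxxnxx   [S -> i S i]
xxnxxxiiSiixxxnxx => xxnxxxiiiSiiixxxnxx   [S -> i S i]
xxnxxxiiiSiiixxxnxx => xxnxxxiiiiiixxxnxx   [S -> ε]

S=>xSx=>xxSxx=>xxnSnxx=>xxnxSxnxx=>xxnxxSxxnxx=>xxnxxxSxxxnxx=>xxnxxxiSixxxnxx=>xxnxxxiiSiixxxnxx=>xxnxxxiiiSiiixxxnxx=>xxnxxxiiiiiixxxnxx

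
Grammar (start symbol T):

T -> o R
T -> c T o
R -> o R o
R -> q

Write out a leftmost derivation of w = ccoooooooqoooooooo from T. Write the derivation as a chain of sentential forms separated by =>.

T => cTo   [T -> c T o]
cTo => ccToo   [T -> c T o]
ccToo => ccoRoo   [T -> o R]
ccoRoo => ccooRooo   [R -> o R o]
ccooRooo => ccoooRoooo   [R -> o R o]
ccoooRoooo => ccooooRooooo   [R -> o R o]
ccooooRooooo => ccoooooRoooooo   [R -> o R o]
ccoooooRoooooo => ccooooooRooooooo   [R -> o R o]
ccooooooRooooooo => ccoooooooRoooooooo   [R -> o R o]
ccoooooooRoooooooo => ccoooooooqoooooooo   [R -> q]

T=>cTo=>ccToo=>ccoRoo=>ccooRooo=>ccoooRoooo=>ccooooRooooo=>ccoooooRoooooo=>ccooooooRooooooo=>ccoooooooRoooooooo=>ccoooooooqoooooooo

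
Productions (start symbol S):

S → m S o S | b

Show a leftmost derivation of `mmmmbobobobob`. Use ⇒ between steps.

S ⇒ mSoS   [S → m S o S]
mSoS ⇒ mmSoSoS   [S → m S o S]
mmSoSoS ⇒ mmmSoSoSoS   [S → m S o S]
mmmSoSoSoS ⇒ mmmmSoSoSoSoS   [S → m S o S]
mmmmSoSoSoSoS ⇒ mmmmboSoSoSoS   [S → b]
mmmmboSoSoSoS ⇒ mmmmboboSoSoS   [S → b]
mmmmboboSoSoS ⇒ mmmmboboboSoS   [S → b]
mmmmboboboSoS ⇒ mmmmboboboboS   [S → b]
mmmmboboboboS ⇒ mmmmbobobobob   [S → b]

S ⇒ mSoS ⇒ mmSoSoS ⇒ mmmSoSoSoS ⇒ mmmmSoSoSoSoS ⇒ mmmmboSoSoSoS ⇒ mmmmboboSoSoS ⇒ mmmmboboboSoS ⇒ mmmmboboboboS ⇒ mmmmbobobobob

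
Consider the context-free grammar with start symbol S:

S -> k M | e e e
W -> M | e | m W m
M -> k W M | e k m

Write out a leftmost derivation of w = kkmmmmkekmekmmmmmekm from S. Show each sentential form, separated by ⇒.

S ⇒ kM   [S -> k M]
kM ⇒ kkWM   [M -> k W M]
kkWM ⇒ kkmWmM   [W -> m W m]
kkmWmM ⇒ kkmmWmmM   [W -> m W m]
kkmmWmmM ⇒ kkmmmWmmmM   [W -> m W m]
kkmmmWmmmM ⇒ kkmmmmWmmmmM   [W -> m W m]
kkmmmmWmmmmM ⇒ kkmmmmMmmmmM   [W -> M]
kkmmmmMmmmmM ⇒ kkmmmmkWMmmmmM   [M -> k W M]
kkmmmmkWMmmmmM ⇒ kkmmmmkMMmmmmM   [W -> M]
kkmmmmkMMmmmmM ⇒ kkmmmmkekmMmmmmM   [M -> e k m]
kkmmmmkekmMmmmmM ⇒ kkmmmmkekmekmmmmmM   [M -> e k m]
kkmmmmkekmekmmmmmM ⇒ kkmmmmkekmekmmmmmekm   [M -> e k m]

S ⇒ kM ⇒ kkWM ⇒ kkmWmM ⇒ kkmmWmmM ⇒ kkmmmWmmmM ⇒ kkmmmmWmmmmM ⇒ kkmmmmMmmmmM ⇒ kkmmmmkWMmmmmM ⇒ kkmmmmkMMmmmmM ⇒ kkmmmmkekmMmmmmM ⇒ kkmmmmkekmekmmmmmM ⇒ kkmmmmkekmekmmmmmekm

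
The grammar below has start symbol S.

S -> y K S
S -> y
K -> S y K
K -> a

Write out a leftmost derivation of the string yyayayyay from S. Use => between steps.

S=>yKS=>ySyKS=>yyKSyKS=>yyaSyKS=>yyayKSyKS=>yyayaSyKS=>yyayayyKS=>yyayayyaS=>yyayayyay

S => yKS   [S -> y K S]
yKS => ySyKS   [K -> S y K]
ySyKS => yyKSyKS   [S -> y K S]
yyKSyKS => yyaSyKS   [K -> a]
yyaSyKS => yyayKSyKS   [S -> y K S]
yyayKSyKS => yyayaSyKS   [K -> a]
yyayaSyKS => yyayayyKS   [S -> y]
yyayayyKS => yyayayyaS   [K -> a]
yyayayyaS => yyayayyay   [S -> y]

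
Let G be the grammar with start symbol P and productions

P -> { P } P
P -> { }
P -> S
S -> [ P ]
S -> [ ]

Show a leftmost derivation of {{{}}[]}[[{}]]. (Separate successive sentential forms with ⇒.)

P⇒{P}P⇒{{P}P}P⇒{{{}}P}P⇒{{{}}S}P⇒{{{}}[]}P⇒{{{}}[]}S⇒{{{}}[]}[P]⇒{{{}}[]}[S]⇒{{{}}[]}[[P]]⇒{{{}}[]}[[{}]]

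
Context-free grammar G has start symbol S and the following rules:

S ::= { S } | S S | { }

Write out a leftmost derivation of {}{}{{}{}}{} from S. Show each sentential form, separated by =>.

S=>SS=>SSS=>SSSS=>{}SSS=>{}{}SS=>{}{}{S}S=>{}{}{SS}S=>{}{}{{}S}S=>{}{}{{}{}}S=>{}{}{{}{}}{}

S => SS   [S ::= S S]
SS => SSS   [S ::= S S]
SSS => SSSS   [S ::= S S]
SSSS => {}SSS   [S ::= { }]
{}SSS => {}{}SS   [S ::= { }]
{}{}SS => {}{}{S}S   [S ::= { S }]
{}{}{S}S => {}{}{SS}S   [S ::= S S]
{}{}{SS}S => {}{}{{}S}S   [S ::= { }]
{}{}{{}S}S => {}{}{{}{}}S   [S ::= { }]
{}{}{{}{}}S => {}{}{{}{}}{}   [S ::= { }]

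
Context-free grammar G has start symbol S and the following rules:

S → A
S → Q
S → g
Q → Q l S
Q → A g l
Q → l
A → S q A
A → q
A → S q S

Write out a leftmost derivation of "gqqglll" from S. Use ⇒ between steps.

S ⇒ Q ⇒ QlS ⇒ AgllS ⇒ SqAgllS ⇒ gqAgllS ⇒ gqqgllS ⇒ gqqgllQ ⇒ gqqglll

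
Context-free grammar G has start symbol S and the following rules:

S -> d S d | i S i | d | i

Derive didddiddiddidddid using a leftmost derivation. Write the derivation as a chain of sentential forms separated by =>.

S=>dSd=>diSid=>didSdid=>diddSddid=>didddSdddid=>didddiSidddid=>didddidSdidddid=>didddiddSddidddid=>didddiddiddidddid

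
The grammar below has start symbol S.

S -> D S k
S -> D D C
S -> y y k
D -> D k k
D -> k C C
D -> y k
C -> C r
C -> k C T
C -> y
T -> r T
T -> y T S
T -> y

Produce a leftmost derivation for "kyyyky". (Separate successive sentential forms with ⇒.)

S ⇒ DDC   [S -> D D C]
DDC ⇒ kCCDC   [D -> k C C]
kCCDC ⇒ kyCDC   [C -> y]
kyCDC ⇒ kyyDC   [C -> y]
kyyDC ⇒ kyyykC   [D -> y k]
kyyykC ⇒ kyyyky   [C -> y]

S ⇒ DDC ⇒ kCCDC ⇒ kyCDC ⇒ kyyDC ⇒ kyyykC ⇒ kyyyky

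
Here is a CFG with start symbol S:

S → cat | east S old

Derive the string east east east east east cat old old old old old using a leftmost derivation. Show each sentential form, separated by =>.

S => east S old   [S → east S old]
east S old => east east S old old   [S → east S old]
east east S old old => east east east S old old old   [S → east S old]
east east east S old old old => east east east east S old old old old   [S → east S old]
east east east east S old old old old => east east east east east S old old old old old   [S → east S old]
east east east east east S old old old old old => east east east east east cat old old old old old   [S → cat]

S => east S old => east east S old old => east east east S old old old => east east east east S old old old old => east east east east east S old old old old old => east east east east east cat old old old old old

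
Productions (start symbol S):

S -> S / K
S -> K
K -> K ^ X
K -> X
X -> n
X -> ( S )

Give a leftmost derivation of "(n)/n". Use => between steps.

S => S/K => K/K => X/K => (S)/K => (K)/K => (X)/K => (n)/K => (n)/X => (n)/n

S => S/K   [S -> S / K]
S/K => K/K   [S -> K]
K/K => X/K   [K -> X]
X/K => (S)/K   [X -> ( S )]
(S)/K => (K)/K   [S -> K]
(K)/K => (X)/K   [K -> X]
(X)/K => (n)/K   [X -> n]
(n)/K => (n)/X   [K -> X]
(n)/X => (n)/n   [X -> n]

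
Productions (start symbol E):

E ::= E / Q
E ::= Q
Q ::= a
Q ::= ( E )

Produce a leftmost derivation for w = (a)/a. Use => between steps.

E => E/Q => Q/Q => (E)/Q => (Q)/Q => (a)/Q => (a)/a

E => E/Q   [E ::= E / Q]
E/Q => Q/Q   [E ::= Q]
Q/Q => (E)/Q   [Q ::= ( E )]
(E)/Q => (Q)/Q   [E ::= Q]
(Q)/Q => (a)/Q   [Q ::= a]
(a)/Q => (a)/a   [Q ::= a]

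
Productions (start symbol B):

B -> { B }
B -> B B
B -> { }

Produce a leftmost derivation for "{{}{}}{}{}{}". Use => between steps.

B=>BB=>BBB=>BBBB=>{B}BBB=>{BB}BBB=>{{}B}BBB=>{{}{}}BBB=>{{}{}}{}BB=>{{}{}}{}{}B=>{{}{}}{}{}{}

B => BB   [B -> B B]
BB => BBB   [B -> B B]
BBB => BBBB   [B -> B B]
BBBB => {B}BBB   [B -> { B }]
{B}BBB => {BB}BBB   [B -> B B]
{BB}BBB => {{}B}BBB   [B -> { }]
{{}B}BBB => {{}{}}BBB   [B -> { }]
{{}{}}BBB => {{}{}}{}BB   [B -> { }]
{{}{}}{}BB => {{}{}}{}{}B   [B -> { }]
{{}{}}{}{}B => {{}{}}{}{}{}   [B -> { }]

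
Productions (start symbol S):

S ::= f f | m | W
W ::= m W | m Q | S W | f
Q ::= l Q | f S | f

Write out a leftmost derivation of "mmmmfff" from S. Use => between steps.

S => W   [S ::= W]
W => mW   [W ::= m W]
mW => mSW   [W ::= S W]
mSW => mWW   [S ::= W]
mWW => mmWW   [W ::= m W]
mmWW => mmSWW   [W ::= S W]
mmSWW => mmWWW   [S ::= W]
mmWWW => mmmWWW   [W ::= m W]
mmmWWW => mmmmWWW   [W ::= m W]
mmmmWWW => mmmmfWW   [W ::= f]
mmmmfWW => mmmmffW   [W ::= f]
mmmmffW => mmmmfff   [W ::= f]

S=>W=>mW=>mSW=>mWW=>mmWW=>mmSWW=>mmWWW=>mmmWWW=>mmmmWWW=>mmmmfWW=>mmmmffW=>mmmmfff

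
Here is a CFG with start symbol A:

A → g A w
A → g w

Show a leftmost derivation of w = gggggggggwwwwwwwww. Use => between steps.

A => gAw => ggAww => gggAwww => ggggAwwww => gggggAwwwww => ggggggAwwwwww => gggggggAwwwwwww => ggggggggAwwwwwwww => gggggggggwwwwwwwww

A => gAw   [A → g A w]
gAw => ggAww   [A → g A w]
ggAww => gggAwww   [A → g A w]
gggAwww => ggggAwwww   [A → g A w]
ggggAwwww => gggggAwwwww   [A → g A w]
gggggAwwwww => ggggggAwwwwww   [A → g A w]
ggggggAwwwwww => gggggggAwwwwwww   [A → g A w]
gggggggAwwwwwww => ggggggggAwwwwwwww   [A → g A w]
ggggggggAwwwwwwww => gggggggggwwwwwwwww   [A → g w]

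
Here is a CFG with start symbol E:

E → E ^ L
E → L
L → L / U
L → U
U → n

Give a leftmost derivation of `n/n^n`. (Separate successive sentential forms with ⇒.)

E ⇒ E^L ⇒ L^L ⇒ L/U^L ⇒ U/U^L ⇒ n/U^L ⇒ n/n^L ⇒ n/n^U ⇒ n/n^n

E ⇒ E^L   [E → E ^ L]
E^L ⇒ L^L   [E → L]
L^L ⇒ L/U^L   [L → L / U]
L/U^L ⇒ U/U^L   [L → U]
U/U^L ⇒ n/U^L   [U → n]
n/U^L ⇒ n/n^L   [U → n]
n/n^L ⇒ n/n^U   [L → U]
n/n^U ⇒ n/n^n   [U → n]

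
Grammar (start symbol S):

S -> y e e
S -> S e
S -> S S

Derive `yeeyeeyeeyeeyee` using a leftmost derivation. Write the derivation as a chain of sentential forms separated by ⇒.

S⇒SS⇒SSS⇒SSSS⇒SSSSS⇒yeeSSSS⇒yeeyeeSSS⇒yeeyeeyeeSS⇒yeeyeeyeeyeeS⇒yeeyeeyeeyeeyee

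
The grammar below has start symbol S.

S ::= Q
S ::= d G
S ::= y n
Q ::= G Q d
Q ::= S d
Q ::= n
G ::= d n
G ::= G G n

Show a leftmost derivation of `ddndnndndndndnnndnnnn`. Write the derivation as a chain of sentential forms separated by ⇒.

S ⇒ dG ⇒ dGGn ⇒ dGGnGn ⇒ ddnGnGn ⇒ ddndnnGn ⇒ ddndnnGGnn ⇒ ddndnndnGnn ⇒ ddndnndnGGnnn ⇒ ddndnndnGGnGnnn ⇒ ddndnndndnGnGnnn ⇒ ddndnndndnGGnnGnnn ⇒ ddndnndndndnGnnGnnn ⇒ ddndnndndndndnnnGnnn ⇒ ddndnndndndndnnndnnnn

S ⇒ dG   [S ::= d G]
dG ⇒ dGGn   [G ::= G G n]
dGGn ⇒ dGGnGn   [G ::= G G n]
dGGnGn ⇒ ddnGnGn   [G ::= d n]
ddnGnGn ⇒ ddndnnGn   [G ::= d n]
ddndnnGn ⇒ ddndnnGGnn   [G ::= G G n]
ddndnnGGnn ⇒ ddndnndnGnn   [G ::= d n]
ddndnndnGnn ⇒ ddndnndnGGnnn   [G ::= G G n]
ddndnndnGGnnn ⇒ ddndnndnGGnGnnn   [G ::= G G n]
ddndnndnGGnGnnn ⇒ ddndnndndnGnGnnn   [G ::= d n]
ddndnndndnGnGnnn ⇒ ddndnndndnGGnnGnnn   [G ::= G G n]
ddndnndndnGGnnGnnn ⇒ ddndnndndndnGnnGnnn   [G ::= d n]
ddndnndndndnGnnGnnn ⇒ ddndnndndndndnnnGnnn   [G ::= d n]
ddndnndndndndnnnGnnn ⇒ ddndnndndndndnnndnnnn   [G ::= d n]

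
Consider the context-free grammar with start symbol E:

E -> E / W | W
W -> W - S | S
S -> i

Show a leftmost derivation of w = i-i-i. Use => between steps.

E=>W=>W-S=>W-S-S=>S-S-S=>i-S-S=>i-i-S=>i-i-i

E => W   [E -> W]
W => W-S   [W -> W - S]
W-S => W-S-S   [W -> W - S]
W-S-S => S-S-S   [W -> S]
S-S-S => i-S-S   [S -> i]
i-S-S => i-i-S   [S -> i]
i-i-S => i-i-i   [S -> i]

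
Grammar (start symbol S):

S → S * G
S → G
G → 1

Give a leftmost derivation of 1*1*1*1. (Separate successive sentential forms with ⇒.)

S ⇒ S*G   [S → S * G]
S*G ⇒ S*G*G   [S → S * G]
S*G*G ⇒ S*G*G*G   [S → S * G]
S*G*G*G ⇒ G*G*G*G   [S → G]
G*G*G*G ⇒ 1*G*G*G   [G → 1]
1*G*G*G ⇒ 1*1*G*G   [G → 1]
1*1*G*G ⇒ 1*1*1*G   [G → 1]
1*1*1*G ⇒ 1*1*1*1   [G → 1]

S ⇒ S*G ⇒ S*G*G ⇒ S*G*G*G ⇒ G*G*G*G ⇒ 1*G*G*G ⇒ 1*1*G*G ⇒ 1*1*1*G ⇒ 1*1*1*1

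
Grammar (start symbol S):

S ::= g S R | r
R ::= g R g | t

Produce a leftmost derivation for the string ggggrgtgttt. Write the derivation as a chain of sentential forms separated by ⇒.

S ⇒ gSR   [S ::= g S R]
gSR ⇒ ggSRR   [S ::= g S R]
ggSRR ⇒ gggSRRR   [S ::= g S R]
gggSRRR ⇒ ggggSRRRR   [S ::= g S R]
ggggSRRRR ⇒ ggggrRRRR   [S ::= r]
ggggrRRRR ⇒ ggggrgRgRRR   [R ::= g R g]
ggggrgRgRRR ⇒ ggggrgtgRRR   [R ::= t]
ggggrgtgRRR ⇒ ggggrgtgtRR   [R ::= t]
ggggrgtgtRR ⇒ ggggrgtgttR   [R ::= t]
ggggrgtgttR ⇒ ggggrgtgttt   [R ::= t]

S ⇒ gSR ⇒ ggSRR ⇒ gggSRRR ⇒ ggggSRRRR ⇒ ggggrRRRR ⇒ ggggrgRgRRR ⇒ ggggrgtgRRR ⇒ ggggrgtgtRR ⇒ ggggrgtgttR ⇒ ggggrgtgttt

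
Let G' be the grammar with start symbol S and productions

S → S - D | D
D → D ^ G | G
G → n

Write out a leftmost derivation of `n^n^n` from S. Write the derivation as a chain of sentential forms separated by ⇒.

S ⇒ D   [S → D]
D ⇒ D^G   [D → D ^ G]
D^G ⇒ D^G^G   [D → D ^ G]
D^G^G ⇒ G^G^G   [D → G]
G^G^G ⇒ n^G^G   [G → n]
n^G^G ⇒ n^n^G   [G → n]
n^n^G ⇒ n^n^n   [G → n]

S⇒D⇒D^G⇒D^G^G⇒G^G^G⇒n^G^G⇒n^n^G⇒n^n^n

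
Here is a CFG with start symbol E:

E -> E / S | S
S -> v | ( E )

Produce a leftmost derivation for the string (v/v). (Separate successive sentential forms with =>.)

E => S   [E -> S]
S => (E)   [S -> ( E )]
(E) => (E/S)   [E -> E / S]
(E/S) => (S/S)   [E -> S]
(S/S) => (v/S)   [S -> v]
(v/S) => (v/v)   [S -> v]

E=>S=>(E)=>(E/S)=>(S/S)=>(v/S)=>(v/v)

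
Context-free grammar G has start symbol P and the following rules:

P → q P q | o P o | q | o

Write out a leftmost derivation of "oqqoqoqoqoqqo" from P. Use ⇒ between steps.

P⇒oPo⇒oqPqo⇒oqqPqqo⇒oqqoPoqqo⇒oqqoqPqoqqo⇒oqqoqoPoqoqqo⇒oqqoqoqoqoqqo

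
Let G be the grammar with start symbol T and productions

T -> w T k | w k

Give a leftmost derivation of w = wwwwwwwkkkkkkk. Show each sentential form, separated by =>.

T=>wTk=>wwTkk=>wwwTkkk=>wwwwTkkkk=>wwwwwTkkkkk=>wwwwwwTkkkkkk=>wwwwwwwkkkkkkk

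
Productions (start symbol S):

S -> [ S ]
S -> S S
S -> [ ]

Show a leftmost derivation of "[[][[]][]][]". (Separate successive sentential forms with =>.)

S => SS => [S]S => [SS]S => [[]S]S => [[]SS]S => [[][S]S]S => [[][[]]S]S => [[][[]][]]S => [[][[]][]][]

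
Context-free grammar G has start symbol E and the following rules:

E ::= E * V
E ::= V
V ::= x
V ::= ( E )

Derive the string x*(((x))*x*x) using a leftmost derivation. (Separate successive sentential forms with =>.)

E => E*V => V*V => x*V => x*(E) => x*(E*V) => x*(E*V*V) => x*(V*V*V) => x*((E)*V*V) => x*((V)*V*V) => x*(((E))*V*V) => x*(((V))*V*V) => x*(((x))*V*V) => x*(((x))*x*V) => x*(((x))*x*x)

E => E*V   [E ::= E * V]
E*V => V*V   [E ::= V]
V*V => x*V   [V ::= x]
x*V => x*(E)   [V ::= ( E )]
x*(E) => x*(E*V)   [E ::= E * V]
x*(E*V) => x*(E*V*V)   [E ::= E * V]
x*(E*V*V) => x*(V*V*V)   [E ::= V]
x*(V*V*V) => x*((E)*V*V)   [V ::= ( E )]
x*((E)*V*V) => x*((V)*V*V)   [E ::= V]
x*((V)*V*V) => x*(((E))*V*V)   [V ::= ( E )]
x*(((E))*V*V) => x*(((V))*V*V)   [E ::= V]
x*(((V))*V*V) => x*(((x))*V*V)   [V ::= x]
x*(((x))*V*V) => x*(((x))*x*V)   [V ::= x]
x*(((x))*x*V) => x*(((x))*x*x)   [V ::= x]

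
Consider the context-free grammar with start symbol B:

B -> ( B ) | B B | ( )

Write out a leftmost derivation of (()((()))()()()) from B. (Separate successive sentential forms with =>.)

B => (B) => (BB) => (()B) => (()BB) => (()BBB) => (()BBBB) => (()(B)BBB) => (()((B))BBB) => (()((()))BBB) => (()((()))()BB) => (()((()))()()B) => (()((()))()()())

B => (B)   [B -> ( B )]
(B) => (BB)   [B -> B B]
(BB) => (()B)   [B -> ( )]
(()B) => (()BB)   [B -> B B]
(()BB) => (()BBB)   [B -> B B]
(()BBB) => (()BBBB)   [B -> B B]
(()BBBB) => (()(B)BBB)   [B -> ( B )]
(()(B)BBB) => (()((B))BBB)   [B -> ( B )]
(()((B))BBB) => (()((()))BBB)   [B -> ( )]
(()((()))BBB) => (()((()))()BB)   [B -> ( )]
(()((()))()BB) => (()((()))()()B)   [B -> ( )]
(()((()))()()B) => (()((()))()()())   [B -> ( )]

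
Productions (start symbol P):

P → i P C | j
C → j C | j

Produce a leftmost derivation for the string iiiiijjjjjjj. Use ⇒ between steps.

P ⇒ iPC   [P → i P C]
iPC ⇒ iiPCC   [P → i P C]
iiPCC ⇒ iiiPCCC   [P → i P C]
iiiPCCC ⇒ iiiiPCCCC   [P → i P C]
iiiiPCCCC ⇒ iiiiiPCCCCC   [P → i P C]
iiiiiPCCCCC ⇒ iiiiijCCCCC   [P → j]
iiiiijCCCCC ⇒ iiiiijjCCCCC   [C → j C]
iiiiijjCCCCC ⇒ iiiiijjjCCCC   [C → j]
iiiiijjjCCCC ⇒ iiiiijjjjCCC   [C → j]
iiiiijjjjCCC ⇒ iiiiijjjjjCC   [C → j]
iiiiijjjjjCC ⇒ iiiiijjjjjjC   [C → j]
iiiiijjjjjjC ⇒ iiiiijjjjjjj   [C → j]

P⇒iPC⇒iiPCC⇒iiiPCCC⇒iiiiPCCCC⇒iiiiiPCCCCC⇒iiiiijCCCCC⇒iiiiijjCCCCC⇒iiiiijjjCCCC⇒iiiiijjjjCCC⇒iiiiijjjjjCC⇒iiiiijjjjjjC⇒iiiiijjjjjjj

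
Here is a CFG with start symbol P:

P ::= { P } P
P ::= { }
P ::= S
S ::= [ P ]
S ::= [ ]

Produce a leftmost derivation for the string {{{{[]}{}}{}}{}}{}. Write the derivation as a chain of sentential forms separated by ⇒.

P ⇒ {P}P   [P ::= { P } P]
{P}P ⇒ {{P}P}P   [P ::= { P } P]
{{P}P}P ⇒ {{{P}P}P}P   [P ::= { P } P]
{{{P}P}P}P ⇒ {{{{P}P}P}P}P   [P ::= { P } P]
{{{{P}P}P}P}P ⇒ {{{{S}P}P}P}P   [P ::= S]
{{{{S}P}P}P}P ⇒ {{{{[]}P}P}P}P   [S ::= [ ]]
{{{{[]}P}P}P}P ⇒ {{{{[]}{}}P}P}P   [P ::= { }]
{{{{[]}{}}P}P}P ⇒ {{{{[]}{}}{}}P}P   [P ::= { }]
{{{{[]}{}}{}}P}P ⇒ {{{{[]}{}}{}}{}}P   [P ::= { }]
{{{{[]}{}}{}}{}}P ⇒ {{{{[]}{}}{}}{}}{}   [P ::= { }]

P ⇒ {P}P ⇒ {{P}P}P ⇒ {{{P}P}P}P ⇒ {{{{P}P}P}P}P ⇒ {{{{S}P}P}P}P ⇒ {{{{[]}P}P}P}P ⇒ {{{{[]}{}}P}P}P ⇒ {{{{[]}{}}{}}P}P ⇒ {{{{[]}{}}{}}{}}P ⇒ {{{{[]}{}}{}}{}}{}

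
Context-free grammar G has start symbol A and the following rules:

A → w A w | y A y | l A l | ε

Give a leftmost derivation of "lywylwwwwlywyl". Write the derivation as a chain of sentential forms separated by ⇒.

A ⇒ lAl ⇒ lyAyl ⇒ lywAwyl ⇒ lywyAywyl ⇒ lywylAlywyl ⇒ lywylwAwlywyl ⇒ lywylwwAwwlywyl ⇒ lywylwwwwlywyl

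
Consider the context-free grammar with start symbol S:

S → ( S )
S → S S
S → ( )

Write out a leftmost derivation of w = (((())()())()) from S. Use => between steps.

S => (S)   [S → ( S )]
(S) => (SS)   [S → S S]
(SS) => ((S)S)   [S → ( S )]
((S)S) => ((SS)S)   [S → S S]
((SS)S) => ((SSS)S)   [S → S S]
((SSS)S) => (((S)SS)S)   [S → ( S )]
(((S)SS)S) => (((())SS)S)   [S → ( )]
(((())SS)S) => (((())()S)S)   [S → ( )]
(((())()S)S) => (((())()())S)   [S → ( )]
(((())()())S) => (((())()())())   [S → ( )]

S => (S) => (SS) => ((S)S) => ((SS)S) => ((SSS)S) => (((S)SS)S) => (((())SS)S) => (((())()S)S) => (((())()())S) => (((())()())())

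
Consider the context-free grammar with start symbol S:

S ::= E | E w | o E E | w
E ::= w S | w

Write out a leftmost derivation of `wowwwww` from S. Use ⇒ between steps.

S ⇒ E ⇒ wS ⇒ woEE ⇒ wowSE ⇒ wowEE ⇒ wowwSE ⇒ wowwwE ⇒ wowwwwS ⇒ wowwwww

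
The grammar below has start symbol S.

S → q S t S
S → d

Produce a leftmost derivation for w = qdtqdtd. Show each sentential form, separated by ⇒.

S ⇒ qStS ⇒ qdtS ⇒ qdtqStS ⇒ qdtqdtS ⇒ qdtqdtd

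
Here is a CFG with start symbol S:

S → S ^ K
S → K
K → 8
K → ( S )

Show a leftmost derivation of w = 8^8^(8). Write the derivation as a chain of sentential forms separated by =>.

S => S^K => S^K^K => K^K^K => 8^K^K => 8^8^K => 8^8^(S) => 8^8^(K) => 8^8^(8)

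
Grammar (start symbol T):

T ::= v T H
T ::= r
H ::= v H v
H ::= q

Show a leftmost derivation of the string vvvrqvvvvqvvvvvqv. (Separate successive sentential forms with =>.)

T => vTH => vvTHH => vvvTHHH => vvvrHHH => vvvrqHH => vvvrqvHvH => vvvrqvvHvvH => vvvrqvvvHvvvH => vvvrqvvvvHvvvvH => vvvrqvvvvqvvvvH => vvvrqvvvvqvvvvvHv => vvvrqvvvvqvvvvvqv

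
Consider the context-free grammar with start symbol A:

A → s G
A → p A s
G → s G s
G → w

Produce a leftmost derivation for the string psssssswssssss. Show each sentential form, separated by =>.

A => pAs => psGs => pssGss => psssGsss => pssssGssss => psssssGsssss => pssssssGssssss => psssssswssssss

A => pAs   [A → p A s]
pAs => psGs   [A → s G]
psGs => pssGss   [G → s G s]
pssGss => psssGsss   [G → s G s]
psssGsss => pssssGssss   [G → s G s]
pssssGssss => psssssGsssss   [G → s G s]
psssssGsssss => pssssssGssssss   [G → s G s]
pssssssGssssss => psssssswssssss   [G → w]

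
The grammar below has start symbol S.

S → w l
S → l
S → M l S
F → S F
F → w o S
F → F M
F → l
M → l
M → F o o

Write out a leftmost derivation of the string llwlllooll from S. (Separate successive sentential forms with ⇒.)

S ⇒ MlS ⇒ FoolS ⇒ FMoolS ⇒ SFMoolS ⇒ MlSFMoolS ⇒ llSFMoolS ⇒ llwlFMoolS ⇒ llwllMoolS ⇒ llwllloolS ⇒ llwlllooll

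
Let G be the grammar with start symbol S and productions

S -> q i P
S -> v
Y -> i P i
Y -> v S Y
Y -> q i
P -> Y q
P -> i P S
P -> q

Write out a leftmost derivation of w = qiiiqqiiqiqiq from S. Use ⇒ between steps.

S ⇒ qiP ⇒ qiYq ⇒ qiiPiq ⇒ qiiiPSiq ⇒ qiiiqSiq ⇒ qiiiqqiPiq ⇒ qiiiqqiYqiq ⇒ qiiiqqiiPiqiq ⇒ qiiiqqiiqiqiq

S ⇒ qiP   [S -> q i P]
qiP ⇒ qiYq   [P -> Y q]
qiYq ⇒ qiiPiq   [Y -> i P i]
qiiPiq ⇒ qiiiPSiq   [P -> i P S]
qiiiPSiq ⇒ qiiiqSiq   [P -> q]
qiiiqSiq ⇒ qiiiqqiPiq   [S -> q i P]
qiiiqqiPiq ⇒ qiiiqqiYqiq   [P -> Y q]
qiiiqqiYqiq ⇒ qiiiqqiiPiqiq   [Y -> i P i]
qiiiqqiiPiqiq ⇒ qiiiqqiiqiqiq   [P -> q]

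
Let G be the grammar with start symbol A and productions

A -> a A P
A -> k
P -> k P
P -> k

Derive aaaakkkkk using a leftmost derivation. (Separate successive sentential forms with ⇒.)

A ⇒ aAP ⇒ aaAPP ⇒ aaaAPPP ⇒ aaaaAPPPP ⇒ aaaakPPPP ⇒ aaaakkPPP ⇒ aaaakkkPP ⇒ aaaakkkkP ⇒ aaaakkkkk

A ⇒ aAP   [A -> a A P]
aAP ⇒ aaAPP   [A -> a A P]
aaAPP ⇒ aaaAPPP   [A -> a A P]
aaaAPPP ⇒ aaaaAPPPP   [A -> a A P]
aaaaAPPPP ⇒ aaaakPPPP   [A -> k]
aaaakPPPP ⇒ aaaakkPPP   [P -> k]
aaaakkPPP ⇒ aaaakkkPP   [P -> k]
aaaakkkPP ⇒ aaaakkkkP   [P -> k]
aaaakkkkP ⇒ aaaakkkkk   [P -> k]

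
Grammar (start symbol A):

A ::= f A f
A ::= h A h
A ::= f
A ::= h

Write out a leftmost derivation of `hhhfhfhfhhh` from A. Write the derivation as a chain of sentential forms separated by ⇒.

A ⇒ hAh ⇒ hhAhh ⇒ hhhAhhh ⇒ hhhfAfhhh ⇒ hhhfhAhfhhh ⇒ hhhfhfhfhhh

A ⇒ hAh   [A ::= h A h]
hAh ⇒ hhAhh   [A ::= h A h]
hhAhh ⇒ hhhAhhh   [A ::= h A h]
hhhAhhh ⇒ hhhfAfhhh   [A ::= f A f]
hhhfAfhhh ⇒ hhhfhAhfhhh   [A ::= h A h]
hhhfhAhfhhh ⇒ hhhfhfhfhhh   [A ::= f]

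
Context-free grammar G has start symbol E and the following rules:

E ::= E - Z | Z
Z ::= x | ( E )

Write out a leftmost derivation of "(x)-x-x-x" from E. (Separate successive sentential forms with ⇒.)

E ⇒ E-Z ⇒ E-Z-Z ⇒ E-Z-Z-Z ⇒ Z-Z-Z-Z ⇒ (E)-Z-Z-Z ⇒ (Z)-Z-Z-Z ⇒ (x)-Z-Z-Z ⇒ (x)-x-Z-Z ⇒ (x)-x-x-Z ⇒ (x)-x-x-x

E ⇒ E-Z   [E ::= E - Z]
E-Z ⇒ E-Z-Z   [E ::= E - Z]
E-Z-Z ⇒ E-Z-Z-Z   [E ::= E - Z]
E-Z-Z-Z ⇒ Z-Z-Z-Z   [E ::= Z]
Z-Z-Z-Z ⇒ (E)-Z-Z-Z   [Z ::= ( E )]
(E)-Z-Z-Z ⇒ (Z)-Z-Z-Z   [E ::= Z]
(Z)-Z-Z-Z ⇒ (x)-Z-Z-Z   [Z ::= x]
(x)-Z-Z-Z ⇒ (x)-x-Z-Z   [Z ::= x]
(x)-x-Z-Z ⇒ (x)-x-x-Z   [Z ::= x]
(x)-x-x-Z ⇒ (x)-x-x-x   [Z ::= x]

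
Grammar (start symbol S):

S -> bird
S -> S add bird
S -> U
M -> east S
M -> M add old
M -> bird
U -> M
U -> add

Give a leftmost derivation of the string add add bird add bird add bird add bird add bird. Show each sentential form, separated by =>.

S => S add bird => S add bird add bird => S add bird add bird add bird => S add bird add bird add bird add bird => S add bird add bird add bird add bird add bird => U add bird add bird add bird add bird add bird => add add bird add bird add bird add bird add bird

S => S add bird   [S -> S add bird]
S add bird => S add bird add bird   [S -> S add bird]
S add bird add bird => S add bird add bird add bird   [S -> S add bird]
S add bird add bird add bird => S add bird add bird add bird add bird   [S -> S add bird]
S add bird add bird add bird add bird => S add bird add bird add bird add bird add bird   [S -> S add bird]
S add bird add bird add bird add bird add bird => U add bird add bird add bird add bird add bird   [S -> U]
U add bird add bird add bird add bird add bird => add add bird add bird add bird add bird add bird   [U -> add]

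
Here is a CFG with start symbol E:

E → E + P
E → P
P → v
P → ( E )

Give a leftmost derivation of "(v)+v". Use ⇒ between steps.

E ⇒ E+P ⇒ P+P ⇒ (E)+P ⇒ (P)+P ⇒ (v)+P ⇒ (v)+v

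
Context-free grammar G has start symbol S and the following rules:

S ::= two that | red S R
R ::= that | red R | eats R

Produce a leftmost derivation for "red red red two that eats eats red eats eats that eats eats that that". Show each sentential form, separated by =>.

S => red S R => red red S R R => red red red S R R R => red red red two that R R R => red red red two that eats R R R => red red red two that eats eats R R R => red red red two that eats eats red R R R => red red red two that eats eats red eats R R R => red red red two that eats eats red eats eats R R R => red red red two that eats eats red eats eats that R R => red red red two that eats eats red eats eats that eats R R => red red red two that eats eats red eats eats that eats eats R R => red red red two that eats eats red eats eats that eats eats that R => red red red two that eats eats red eats eats that eats eats that that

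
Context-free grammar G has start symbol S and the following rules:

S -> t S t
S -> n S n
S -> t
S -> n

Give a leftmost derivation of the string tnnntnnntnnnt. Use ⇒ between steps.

S ⇒ tSt   [S -> t S t]
tSt ⇒ tnSnt   [S -> n S n]
tnSnt ⇒ tnnSnnt   [S -> n S n]
tnnSnnt ⇒ tnnnSnnnt   [S -> n S n]
tnnnSnnnt ⇒ tnnntStnnnt   [S -> t S t]
tnnntStnnnt ⇒ tnnntnSntnnnt   [S -> n S n]
tnnntnSntnnnt ⇒ tnnntnnntnnnt   [S -> n]

S ⇒ tSt ⇒ tnSnt ⇒ tnnSnnt ⇒ tnnnSnnnt ⇒ tnnntStnnnt ⇒ tnnntnSntnnnt ⇒ tnnntnnntnnnt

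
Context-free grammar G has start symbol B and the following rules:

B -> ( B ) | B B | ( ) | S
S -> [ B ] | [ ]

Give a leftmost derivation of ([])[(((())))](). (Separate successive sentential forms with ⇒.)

B ⇒ BB ⇒ (B)B ⇒ (S)B ⇒ ([])B ⇒ ([])BB ⇒ ([])SB ⇒ ([])[B]B ⇒ ([])[(B)]B ⇒ ([])[((B))]B ⇒ ([])[(((B)))]B ⇒ ([])[(((())))]B ⇒ ([])[(((())))]()

B ⇒ BB   [B -> B B]
BB ⇒ (B)B   [B -> ( B )]
(B)B ⇒ (S)B   [B -> S]
(S)B ⇒ ([])B   [S -> [ ]]
([])B ⇒ ([])BB   [B -> B B]
([])BB ⇒ ([])SB   [B -> S]
([])SB ⇒ ([])[B]B   [S -> [ B ]]
([])[B]B ⇒ ([])[(B)]B   [B -> ( B )]
([])[(B)]B ⇒ ([])[((B))]B   [B -> ( B )]
([])[((B))]B ⇒ ([])[(((B)))]B   [B -> ( B )]
([])[(((B)))]B ⇒ ([])[(((())))]B   [B -> ( )]
([])[(((())))]B ⇒ ([])[(((())))]()   [B -> ( )]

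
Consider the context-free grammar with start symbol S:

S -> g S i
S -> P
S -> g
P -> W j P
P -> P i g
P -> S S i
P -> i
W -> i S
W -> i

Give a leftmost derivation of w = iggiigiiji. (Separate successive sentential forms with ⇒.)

S ⇒ P   [S -> P]
P ⇒ WjP   [P -> W j P]
WjP ⇒ iSjP   [W -> i S]
iSjP ⇒ igSijP   [S -> g S i]
igSijP ⇒ iggSiijP   [S -> g S i]
iggSiijP ⇒ iggPiijP   [S -> P]
iggPiijP ⇒ iggPigiijP   [P -> P i g]
iggPigiijP ⇒ iggiigiijP   [P -> i]
iggiigiijP ⇒ iggiigiiji   [P -> i]

S ⇒ P ⇒ WjP ⇒ iSjP ⇒ igSijP ⇒ iggSiijP ⇒ iggPiijP ⇒ iggPigiijP ⇒ iggiigiijP ⇒ iggiigiiji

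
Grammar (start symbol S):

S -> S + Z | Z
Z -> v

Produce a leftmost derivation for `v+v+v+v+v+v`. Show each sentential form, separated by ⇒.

S ⇒ S+Z   [S -> S + Z]
S+Z ⇒ S+Z+Z   [S -> S + Z]
S+Z+Z ⇒ S+Z+Z+Z   [S -> S + Z]
S+Z+Z+Z ⇒ S+Z+Z+Z+Z   [S -> S + Z]
S+Z+Z+Z+Z ⇒ S+Z+Z+Z+Z+Z   [S -> S + Z]
S+Z+Z+Z+Z+Z ⇒ Z+Z+Z+Z+Z+Z   [S -> Z]
Z+Z+Z+Z+Z+Z ⇒ v+Z+Z+Z+Z+Z   [Z -> v]
v+Z+Z+Z+Z+Z ⇒ v+v+Z+Z+Z+Z   [Z -> v]
v+v+Z+Z+Z+Z ⇒ v+v+v+Z+Z+Z   [Z -> v]
v+v+v+Z+Z+Z ⇒ v+v+v+v+Z+Z   [Z -> v]
v+v+v+v+Z+Z ⇒ v+v+v+v+v+Z   [Z -> v]
v+v+v+v+v+Z ⇒ v+v+v+v+v+v   [Z -> v]

S ⇒ S+Z ⇒ S+Z+Z ⇒ S+Z+Z+Z ⇒ S+Z+Z+Z+Z ⇒ S+Z+Z+Z+Z+Z ⇒ Z+Z+Z+Z+Z+Z ⇒ v+Z+Z+Z+Z+Z ⇒ v+v+Z+Z+Z+Z ⇒ v+v+v+Z+Z+Z ⇒ v+v+v+v+Z+Z ⇒ v+v+v+v+v+Z ⇒ v+v+v+v+v+v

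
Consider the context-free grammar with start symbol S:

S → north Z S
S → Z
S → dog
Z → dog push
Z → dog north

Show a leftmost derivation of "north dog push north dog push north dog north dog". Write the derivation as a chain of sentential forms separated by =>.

S => north Z S   [S → north Z S]
north Z S => north dog push S   [Z → dog push]
north dog push S => north dog push north Z S   [S → north Z S]
north dog push north Z S => north dog push north dog push S   [Z → dog push]
north dog push north dog push S => north dog push north dog push north Z S   [S → north Z S]
north dog push north dog push north Z S => north dog push north dog push north dog north S   [Z → dog north]
north dog push north dog push north dog north S => north dog push north dog push north dog north dog   [S → dog]

S => north Z S => north dog push S => north dog push north Z S => north dog push north dog push S => north dog push north dog push north Z S => north dog push north dog push north dog north S => north dog push north dog push north dog north dog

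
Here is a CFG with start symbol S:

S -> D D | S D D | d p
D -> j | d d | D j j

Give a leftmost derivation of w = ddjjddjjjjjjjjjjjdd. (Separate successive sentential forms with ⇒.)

S ⇒ SDD ⇒ DDDD ⇒ DjjDDD ⇒ ddjjDDD ⇒ ddjjDjjDD ⇒ ddjjDjjjjDD ⇒ ddjjDjjjjjjDD ⇒ ddjjDjjjjjjjjDD ⇒ ddjjddjjjjjjjjDD ⇒ ddjjddjjjjjjjjDjjD ⇒ ddjjddjjjjjjjjjjjD ⇒ ddjjddjjjjjjjjjjjdd

S ⇒ SDD   [S -> S D D]
SDD ⇒ DDDD   [S -> D D]
DDDD ⇒ DjjDDD   [D -> D j j]
DjjDDD ⇒ ddjjDDD   [D -> d d]
ddjjDDD ⇒ ddjjDjjDD   [D -> D j j]
ddjjDjjDD ⇒ ddjjDjjjjDD   [D -> D j j]
ddjjDjjjjDD ⇒ ddjjDjjjjjjDD   [D -> D j j]
ddjjDjjjjjjDD ⇒ ddjjDjjjjjjjjDD   [D -> D j j]
ddjjDjjjjjjjjDD ⇒ ddjjddjjjjjjjjDD   [D -> d d]
ddjjddjjjjjjjjDD ⇒ ddjjddjjjjjjjjDjjD   [D -> D j j]
ddjjddjjjjjjjjDjjD ⇒ ddjjddjjjjjjjjjjjD   [D -> j]
ddjjddjjjjjjjjjjjD ⇒ ddjjddjjjjjjjjjjjdd   [D -> d d]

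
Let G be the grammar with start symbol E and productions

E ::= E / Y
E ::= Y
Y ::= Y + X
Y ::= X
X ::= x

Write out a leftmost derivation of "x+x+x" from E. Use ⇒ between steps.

E⇒Y⇒Y+X⇒Y+X+X⇒X+X+X⇒x+X+X⇒x+x+X⇒x+x+x

E ⇒ Y   [E ::= Y]
Y ⇒ Y+X   [Y ::= Y + X]
Y+X ⇒ Y+X+X   [Y ::= Y + X]
Y+X+X ⇒ X+X+X   [Y ::= X]
X+X+X ⇒ x+X+X   [X ::= x]
x+X+X ⇒ x+x+X   [X ::= x]
x+x+X ⇒ x+x+x   [X ::= x]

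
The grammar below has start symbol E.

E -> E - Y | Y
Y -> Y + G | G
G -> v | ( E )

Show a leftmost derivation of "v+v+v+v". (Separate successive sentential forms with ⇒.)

E ⇒ Y ⇒ Y+G ⇒ Y+G+G ⇒ Y+G+G+G ⇒ G+G+G+G ⇒ v+G+G+G ⇒ v+v+G+G ⇒ v+v+v+G ⇒ v+v+v+v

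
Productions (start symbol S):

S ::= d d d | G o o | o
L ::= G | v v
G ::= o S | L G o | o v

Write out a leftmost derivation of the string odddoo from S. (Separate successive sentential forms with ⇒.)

S ⇒ Goo   [S ::= G o o]
Goo ⇒ oSoo   [G ::= o S]
oSoo ⇒ odddoo   [S ::= d d d]

S⇒Goo⇒oSoo⇒odddoo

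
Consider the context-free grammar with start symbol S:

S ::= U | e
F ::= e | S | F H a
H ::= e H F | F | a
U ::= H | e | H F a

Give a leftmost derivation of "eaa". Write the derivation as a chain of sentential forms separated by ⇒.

S ⇒ U ⇒ H ⇒ F ⇒ FHa ⇒ eHa ⇒ eaa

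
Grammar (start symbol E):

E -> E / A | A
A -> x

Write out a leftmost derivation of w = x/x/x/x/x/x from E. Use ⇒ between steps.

E ⇒ E/A   [E -> E / A]
E/A ⇒ E/A/A   [E -> E / A]
E/A/A ⇒ E/A/A/A   [E -> E / A]
E/A/A/A ⇒ E/A/A/A/A   [E -> E / A]
E/A/A/A/A ⇒ E/A/A/A/A/A   [E -> E / A]
E/A/A/A/A/A ⇒ A/A/A/A/A/A   [E -> A]
A/A/A/A/A/A ⇒ x/A/A/A/A/A   [A -> x]
x/A/A/A/A/A ⇒ x/x/A/A/A/A   [A -> x]
x/x/A/A/A/A ⇒ x/x/x/A/A/A   [A -> x]
x/x/x/A/A/A ⇒ x/x/x/x/A/A   [A -> x]
x/x/x/x/A/A ⇒ x/x/x/x/x/A   [A -> x]
x/x/x/x/x/A ⇒ x/x/x/x/x/x   [A -> x]

E ⇒ E/A ⇒ E/A/A ⇒ E/A/A/A ⇒ E/A/A/A/A ⇒ E/A/A/A/A/A ⇒ A/A/A/A/A/A ⇒ x/A/A/A/A/A ⇒ x/x/A/A/A/A ⇒ x/x/x/A/A/A ⇒ x/x/x/x/A/A ⇒ x/x/x/x/x/A ⇒ x/x/x/x/x/x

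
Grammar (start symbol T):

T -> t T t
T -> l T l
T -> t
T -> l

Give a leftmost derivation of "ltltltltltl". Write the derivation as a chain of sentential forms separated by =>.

T => lTl => ltTtl => ltlTltl => ltltTtltl => ltltlTltltl => ltltltltltl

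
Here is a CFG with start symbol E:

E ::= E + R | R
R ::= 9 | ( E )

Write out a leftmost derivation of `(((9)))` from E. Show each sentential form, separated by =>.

E => R   [E ::= R]
R => (E)   [R ::= ( E )]
(E) => (R)   [E ::= R]
(R) => ((E))   [R ::= ( E )]
((E)) => ((R))   [E ::= R]
((R)) => (((E)))   [R ::= ( E )]
(((E))) => (((R)))   [E ::= R]
(((R))) => (((9)))   [R ::= 9]

E=>R=>(E)=>(R)=>((E))=>((R))=>(((E)))=>(((R)))=>(((9)))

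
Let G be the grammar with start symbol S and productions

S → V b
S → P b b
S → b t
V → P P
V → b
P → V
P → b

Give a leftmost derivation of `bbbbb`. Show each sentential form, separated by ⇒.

S ⇒ Vb ⇒ PPb ⇒ VPb ⇒ bPb ⇒ bVb ⇒ bPPb ⇒ bbPb ⇒ bbVb ⇒ bbPPb ⇒ bbVPb ⇒ bbbPb ⇒ bbbbb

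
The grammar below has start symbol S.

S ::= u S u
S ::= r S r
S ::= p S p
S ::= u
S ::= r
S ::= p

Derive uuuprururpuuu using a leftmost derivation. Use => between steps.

S => uSu => uuSuu => uuuSuuu => uuupSpuuu => uuuprSrpuuu => uuupruSurpuuu => uuuprururpuuu

S => uSu   [S ::= u S u]
uSu => uuSuu   [S ::= u S u]
uuSuu => uuuSuuu   [S ::= u S u]
uuuSuuu => uuupSpuuu   [S ::= p S p]
uuupSpuuu => uuuprSrpuuu   [S ::= r S r]
uuuprSrpuuu => uuupruSurpuuu   [S ::= u S u]
uuupruSurpuuu => uuuprururpuuu   [S ::= r]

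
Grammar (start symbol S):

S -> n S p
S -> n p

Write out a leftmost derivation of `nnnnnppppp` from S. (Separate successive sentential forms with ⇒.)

S ⇒ nSp   [S -> n S p]
nSp ⇒ nnSpp   [S -> n S p]
nnSpp ⇒ nnnSppp   [S -> n S p]
nnnSppp ⇒ nnnnSpppp   [S -> n S p]
nnnnSpppp ⇒ nnnnnppppp   [S -> n p]

S ⇒ nSp ⇒ nnSpp ⇒ nnnSppp ⇒ nnnnSpppp ⇒ nnnnnppppp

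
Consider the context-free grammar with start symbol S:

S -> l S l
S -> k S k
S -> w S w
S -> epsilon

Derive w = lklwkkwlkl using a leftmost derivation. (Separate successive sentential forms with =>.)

S => lSl   [S -> l S l]
lSl => lkSkl   [S -> k S k]
lkSkl => lklSlkl   [S -> l S l]
lklSlkl => lklwSwlkl   [S -> w S w]
lklwSwlkl => lklwkSkwlkl   [S -> k S k]
lklwkSkwlkl => lklwkkwlkl   [S -> epsilon]

S => lSl => lkSkl => lklSlkl => lklwSwlkl => lklwkSkwlkl => lklwkkwlkl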